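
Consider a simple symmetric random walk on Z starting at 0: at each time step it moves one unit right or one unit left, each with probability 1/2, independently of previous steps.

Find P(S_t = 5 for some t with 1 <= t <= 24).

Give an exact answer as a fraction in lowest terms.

Answer: 1289565/4194304

Derivation:
Count via complement. Let g(t,s) = #length-t paths at position s with S_1..S_t all ≠ 5.
g(t,s) = g(t-1,s-1) + g(t-1,s+1) for s ≠ 5; g(t,5) = 0.
t=0: g(0,0)=1
t=1: g(1,-1)=1 g(1,1)=1
t=2: g(2,-2)=1 g(2,0)=2 g(2,2)=1
t=3: g(3,-3)=1 g(3,-1)=3 g(3,1)=3 g(3,3)=1
t=4: g(4,-4)=1 g(4,-2)=4 g(4,0)=6 g(4,2)=4 g(4,4)=1
t=5: g(5,-5)=1 g(5,-3)=5 g(5,-1)=10 g(5,1)=10 g(5,3)=5
t=6: g(6,-6)=1 g(6,-4)=6 g(6,-2)=15 g(6,0)=20 g(6,2)=15 g(6,4)=5
t=7: g(7,-7)=1 g(7,-5)=7 g(7,-3)=21 g(7,-1)=35 g(7,1)=35 g(7,3)=20
t=8: g(8,-8)=1 g(8,-6)=8 g(8,-4)=28 g(8,-2)=56 g(8,0)=70 g(8,2)=55 g(8,4)=20
t=9: g(9,-9)=1 g(9,-7)=9 g(9,-5)=36 g(9,-3)=84 g(9,-1)=126 g(9,1)=125 g(9,3)=75
t=10: g(10,-10)=1 g(10,-8)=10 g(10,-6)=45 g(10,-4)=120 g(10,-2)=210 g(10,0)=251 g(10,2)=200 g(10,4)=75
t=11: g(11,-11)=1 g(11,-9)=11 g(11,-7)=55 g(11,-5)=165 g(11,-3)=330 g(11,-1)=461 g(11,1)=451 g(11,3)=275
t=12: g(12,-12)=1 g(12,-10)=12 g(12,-8)=66 g(12,-6)=220 g(12,-4)=495 g(12,-2)=791 g(12,0)=912 g(12,2)=726 g(12,4)=275
t=13: g(13,-13)=1 g(13,-11)=13 g(13,-9)=78 g(13,-7)=286 g(13,-5)=715 g(13,-3)=1286 g(13,-1)=1703 g(13,1)=1638 g(13,3)=1001
t=14: g(14,-14)=1 g(14,-12)=14 g(14,-10)=91 g(14,-8)=364 g(14,-6)=1001 g(14,-4)=2001 g(14,-2)=2989 g(14,0)=3341 g(14,2)=2639 g(14,4)=1001
t=15: g(15,-15)=1 g(15,-13)=15 g(15,-11)=105 g(15,-9)=455 g(15,-7)=1365 g(15,-5)=3002 g(15,-3)=4990 g(15,-1)=6330 g(15,1)=5980 g(15,3)=3640
t=16: g(16,-16)=1 g(16,-14)=16 g(16,-12)=120 g(16,-10)=560 g(16,-8)=1820 g(16,-6)=4367 g(16,-4)=7992 g(16,-2)=11320 g(16,0)=12310 g(16,2)=9620 g(16,4)=3640
t=17: g(17,-17)=1 g(17,-15)=17 g(17,-13)=136 g(17,-11)=680 g(17,-9)=2380 g(17,-7)=6187 g(17,-5)=12359 g(17,-3)=19312 g(17,-1)=23630 g(17,1)=21930 g(17,3)=13260
t=18: g(18,-18)=1 g(18,-16)=18 g(18,-14)=153 g(18,-12)=816 g(18,-10)=3060 g(18,-8)=8567 g(18,-6)=18546 g(18,-4)=31671 g(18,-2)=42942 g(18,0)=45560 g(18,2)=35190 g(18,4)=13260
t=19: g(19,-19)=1 g(19,-17)=19 g(19,-15)=171 g(19,-13)=969 g(19,-11)=3876 g(19,-9)=11627 g(19,-7)=27113 g(19,-5)=50217 g(19,-3)=74613 g(19,-1)=88502 g(19,1)=80750 g(19,3)=48450
t=20: g(20,-20)=1 g(20,-18)=20 g(20,-16)=190 g(20,-14)=1140 g(20,-12)=4845 g(20,-10)=15503 g(20,-8)=38740 g(20,-6)=77330 g(20,-4)=124830 g(20,-2)=163115 g(20,0)=169252 g(20,2)=129200 g(20,4)=48450
t=21: g(21,-21)=1 g(21,-19)=21 g(21,-17)=210 g(21,-15)=1330 g(21,-13)=5985 g(21,-11)=20348 g(21,-9)=54243 g(21,-7)=116070 g(21,-5)=202160 g(21,-3)=287945 g(21,-1)=332367 g(21,1)=298452 g(21,3)=177650
t=22: g(22,-22)=1 g(22,-20)=22 g(22,-18)=231 g(22,-16)=1540 g(22,-14)=7315 g(22,-12)=26333 g(22,-10)=74591 g(22,-8)=170313 g(22,-6)=318230 g(22,-4)=490105 g(22,-2)=620312 g(22,0)=630819 g(22,2)=476102 g(22,4)=177650
t=23: g(23,-23)=1 g(23,-21)=23 g(23,-19)=253 g(23,-17)=1771 g(23,-15)=8855 g(23,-13)=33648 g(23,-11)=100924 g(23,-9)=244904 g(23,-7)=488543 g(23,-5)=808335 g(23,-3)=1110417 g(23,-1)=1251131 g(23,1)=1106921 g(23,3)=653752
t=24: g(24,-24)=1 g(24,-22)=24 g(24,-20)=276 g(24,-18)=2024 g(24,-16)=10626 g(24,-14)=42503 g(24,-12)=134572 g(24,-10)=345828 g(24,-8)=733447 g(24,-6)=1296878 g(24,-4)=1918752 g(24,-2)=2361548 g(24,0)=2358052 g(24,2)=1760673 g(24,4)=653752
Paths never hitting 5: Σ_s g(24,s) = 11618956
Paths hitting 5: 2^24 - 11618956 = 5158260
P = 5158260/16777216 = 1289565/4194304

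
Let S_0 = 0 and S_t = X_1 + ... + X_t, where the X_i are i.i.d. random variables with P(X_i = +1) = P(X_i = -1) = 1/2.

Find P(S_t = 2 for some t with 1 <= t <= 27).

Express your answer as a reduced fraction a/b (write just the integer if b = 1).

Count via complement. Let g(t,s) = #length-t paths at position s with S_1..S_t all ≠ 2.
g(t,s) = g(t-1,s-1) + g(t-1,s+1) for s ≠ 2; g(t,2) = 0.
t=0: g(0,0)=1
t=1: g(1,-1)=1 g(1,1)=1
t=2: g(2,-2)=1 g(2,0)=2
t=3: g(3,-3)=1 g(3,-1)=3 g(3,1)=2
t=4: g(4,-4)=1 g(4,-2)=4 g(4,0)=5
t=5: g(5,-5)=1 g(5,-3)=5 g(5,-1)=9 g(5,1)=5
t=6: g(6,-6)=1 g(6,-4)=6 g(6,-2)=14 g(6,0)=14
t=7: g(7,-7)=1 g(7,-5)=7 g(7,-3)=20 g(7,-1)=28 g(7,1)=14
t=8: g(8,-8)=1 g(8,-6)=8 g(8,-4)=27 g(8,-2)=48 g(8,0)=42
t=9: g(9,-9)=1 g(9,-7)=9 g(9,-5)=35 g(9,-3)=75 g(9,-1)=90 g(9,1)=42
t=10: g(10,-10)=1 g(10,-8)=10 g(10,-6)=44 g(10,-4)=110 g(10,-2)=165 g(10,0)=132
t=11: g(11,-11)=1 g(11,-9)=11 g(11,-7)=54 g(11,-5)=154 g(11,-3)=275 g(11,-1)=297 g(11,1)=132
t=12: g(12,-12)=1 g(12,-10)=12 g(12,-8)=65 g(12,-6)=208 g(12,-4)=429 g(12,-2)=572 g(12,0)=429
t=13: g(13,-13)=1 g(13,-11)=13 g(13,-9)=77 g(13,-7)=273 g(13,-5)=637 g(13,-3)=1001 g(13,-1)=1001 g(13,1)=429
t=14: g(14,-14)=1 g(14,-12)=14 g(14,-10)=90 g(14,-8)=350 g(14,-6)=910 g(14,-4)=1638 g(14,-2)=2002 g(14,0)=1430
t=15: g(15,-15)=1 g(15,-13)=15 g(15,-11)=104 g(15,-9)=440 g(15,-7)=1260 g(15,-5)=2548 g(15,-3)=3640 g(15,-1)=3432 g(15,1)=1430
t=16: g(16,-16)=1 g(16,-14)=16 g(16,-12)=119 g(16,-10)=544 g(16,-8)=1700 g(16,-6)=3808 g(16,-4)=6188 g(16,-2)=7072 g(16,0)=4862
t=17: g(17,-17)=1 g(17,-15)=17 g(17,-13)=135 g(17,-11)=663 g(17,-9)=2244 g(17,-7)=5508 g(17,-5)=9996 g(17,-3)=13260 g(17,-1)=11934 g(17,1)=4862
t=18: g(18,-18)=1 g(18,-16)=18 g(18,-14)=152 g(18,-12)=798 g(18,-10)=2907 g(18,-8)=7752 g(18,-6)=15504 g(18,-4)=23256 g(18,-2)=25194 g(18,0)=16796
t=19: g(19,-19)=1 g(19,-17)=19 g(19,-15)=170 g(19,-13)=950 g(19,-11)=3705 g(19,-9)=10659 g(19,-7)=23256 g(19,-5)=38760 g(19,-3)=48450 g(19,-1)=41990 g(19,1)=16796
t=20: g(20,-20)=1 g(20,-18)=20 g(20,-16)=189 g(20,-14)=1120 g(20,-12)=4655 g(20,-10)=14364 g(20,-8)=33915 g(20,-6)=62016 g(20,-4)=87210 g(20,-2)=90440 g(20,0)=58786
t=21: g(21,-21)=1 g(21,-19)=21 g(21,-17)=209 g(21,-15)=1309 g(21,-13)=5775 g(21,-11)=19019 g(21,-9)=48279 g(21,-7)=95931 g(21,-5)=149226 g(21,-3)=177650 g(21,-1)=149226 g(21,1)=58786
t=22: g(22,-22)=1 g(22,-20)=22 g(22,-18)=230 g(22,-16)=1518 g(22,-14)=7084 g(22,-12)=24794 g(22,-10)=67298 g(22,-8)=144210 g(22,-6)=245157 g(22,-4)=326876 g(22,-2)=326876 g(22,0)=208012
t=23: g(23,-23)=1 g(23,-21)=23 g(23,-19)=252 g(23,-17)=1748 g(23,-15)=8602 g(23,-13)=31878 g(23,-11)=92092 g(23,-9)=211508 g(23,-7)=389367 g(23,-5)=572033 g(23,-3)=653752 g(23,-1)=534888 g(23,1)=208012
t=24: g(24,-24)=1 g(24,-22)=24 g(24,-20)=275 g(24,-18)=2000 g(24,-16)=10350 g(24,-14)=40480 g(24,-12)=123970 g(24,-10)=303600 g(24,-8)=600875 g(24,-6)=961400 g(24,-4)=1225785 g(24,-2)=1188640 g(24,0)=742900
t=25: g(25,-25)=1 g(25,-23)=25 g(25,-21)=299 g(25,-19)=2275 g(25,-17)=12350 g(25,-15)=50830 g(25,-13)=164450 g(25,-11)=427570 g(25,-9)=904475 g(25,-7)=1562275 g(25,-5)=2187185 g(25,-3)=2414425 g(25,-1)=1931540 g(25,1)=742900
t=26: g(26,-26)=1 g(26,-24)=26 g(26,-22)=324 g(26,-20)=2574 g(26,-18)=14625 g(26,-16)=63180 g(26,-14)=215280 g(26,-12)=592020 g(26,-10)=1332045 g(26,-8)=2466750 g(26,-6)=3749460 g(26,-4)=4601610 g(26,-2)=4345965 g(26,0)=2674440
t=27: g(27,-27)=1 g(27,-25)=27 g(27,-23)=350 g(27,-21)=2898 g(27,-19)=17199 g(27,-17)=77805 g(27,-15)=278460 g(27,-13)=807300 g(27,-11)=1924065 g(27,-9)=3798795 g(27,-7)=6216210 g(27,-5)=8351070 g(27,-3)=8947575 g(27,-1)=7020405 g(27,1)=2674440
Paths never hitting 2: Σ_s g(27,s) = 40116600
Paths hitting 2: 2^27 - 40116600 = 94101128
P = 94101128/134217728 = 11762641/16777216

Answer: 11762641/16777216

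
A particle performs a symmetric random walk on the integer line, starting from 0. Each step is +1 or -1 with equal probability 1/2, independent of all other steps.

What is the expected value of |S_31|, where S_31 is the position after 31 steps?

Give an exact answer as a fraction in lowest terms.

S_31 takes values m ≡ 1 (mod 2) with |m| ≤ 31; P(S_31=m) = C(31,(31+m)/2)/2^31.
Total paths: 2^31 = 2147483648
Distribution: P(S=-31)=1/2147483648, P(S=-29)=31/2147483648, P(S=-27)=465/2147483648, P(S=-25)=4495/2147483648, P(S=-23)=31465/2147483648, P(S=-21)=169911/2147483648, P(S=-19)=736281/2147483648, P(S=-17)=2629575/2147483648, P(S=-15)=7888725/2147483648, P(S=-13)=20160075/2147483648, P(S=-11)=44352165/2147483648, P(S=-9)=84672315/2147483648, P(S=-7)=141120525/2147483648, P(S=-5)=206253075/2147483648, P(S=-3)=265182525/2147483648, P(S=-1)=300540195/2147483648, P(S=1)=300540195/2147483648, P(S=3)=265182525/2147483648, P(S=5)=206253075/2147483648, P(S=7)=141120525/2147483648, P(S=9)=84672315/2147483648, P(S=11)=44352165/2147483648, P(S=13)=20160075/2147483648, P(S=15)=7888725/2147483648, P(S=17)=2629575/2147483648, P(S=19)=736281/2147483648, P(S=21)=169911/2147483648, P(S=23)=31465/2147483648, P(S=25)=4495/2147483648, P(S=27)=465/2147483648, P(S=29)=31/2147483648, P(S=31)=1/2147483648
E[|S_31|] = Σ_m |m|·P(S_31=m) = 9617286240/2147483648 = 300540195/67108864

Answer: 300540195/67108864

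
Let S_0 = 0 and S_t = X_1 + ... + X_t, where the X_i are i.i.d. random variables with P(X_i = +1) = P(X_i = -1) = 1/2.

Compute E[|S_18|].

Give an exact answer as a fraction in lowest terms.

Answer: 109395/32768

Derivation:
S_18 takes values m ≡ 0 (mod 2) with |m| ≤ 18; P(S_18=m) = C(18,(18+m)/2)/2^18.
Total paths: 2^18 = 262144
Distribution: P(S=-18)=1/262144, P(S=-16)=18/262144, P(S=-14)=153/262144, P(S=-12)=816/262144, P(S=-10)=3060/262144, P(S=-8)=8568/262144, P(S=-6)=18564/262144, P(S=-4)=31824/262144, P(S=-2)=43758/262144, P(S=0)=48620/262144, P(S=2)=43758/262144, P(S=4)=31824/262144, P(S=6)=18564/262144, P(S=8)=8568/262144, P(S=10)=3060/262144, P(S=12)=816/262144, P(S=14)=153/262144, P(S=16)=18/262144, P(S=18)=1/262144
E[|S_18|] = Σ_m |m|·P(S_18=m) = 875160/262144 = 109395/32768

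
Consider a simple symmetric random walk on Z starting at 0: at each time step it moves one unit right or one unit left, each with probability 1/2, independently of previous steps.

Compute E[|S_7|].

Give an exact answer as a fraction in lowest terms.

Answer: 35/16

Derivation:
S_7 takes values m ≡ 1 (mod 2) with |m| ≤ 7; P(S_7=m) = C(7,(7+m)/2)/2^7.
Total paths: 2^7 = 128
Distribution: P(S=-7)=1/128, P(S=-5)=7/128, P(S=-3)=21/128, P(S=-1)=35/128, P(S=1)=35/128, P(S=3)=21/128, P(S=5)=7/128, P(S=7)=1/128
E[|S_7|] = Σ_m |m|·P(S_7=m) = 280/128 = 35/16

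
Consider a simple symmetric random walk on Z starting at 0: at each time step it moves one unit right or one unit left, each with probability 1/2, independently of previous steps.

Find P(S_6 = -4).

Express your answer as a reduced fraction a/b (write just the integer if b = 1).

Answer: 3/32

Derivation:
To reach position -4 after 6 steps: need 1 step of +1 and 5 of -1.
Favorable paths: C(6,1) = 6
Total paths: 2^6 = 64
P = 6/64 = 3/32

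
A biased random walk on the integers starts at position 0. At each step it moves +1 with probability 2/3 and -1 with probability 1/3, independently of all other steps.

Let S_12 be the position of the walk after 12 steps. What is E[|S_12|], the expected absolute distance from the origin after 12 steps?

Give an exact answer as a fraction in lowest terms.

Answer: 257372/59049

Derivation:
S_12 takes values m ≡ 0 (mod 2) with |m| ≤ 12; P(S_12=m) = C(12,(12+m)/2) · (2/3)^((12+m)/2) · (1/3)^((12-m)/2).
Distribution: P(S=-12)=1/531441, P(S=-10)=8/177147, P(S=-8)=88/177147, P(S=-6)=1760/531441, P(S=-4)=880/59049, P(S=-2)=2816/59049, P(S=0)=19712/177147, P(S=2)=11264/59049, P(S=4)=14080/59049, P(S=6)=112640/531441, P(S=8)=22528/177147, P(S=10)=8192/177147, P(S=12)=4096/531441
E[|S_12|] = Σ_m |m|·P(S_12=m) = 257372/59049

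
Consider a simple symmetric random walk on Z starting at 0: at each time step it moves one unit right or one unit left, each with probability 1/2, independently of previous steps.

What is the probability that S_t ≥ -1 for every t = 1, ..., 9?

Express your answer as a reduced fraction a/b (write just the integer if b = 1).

Let f(t,s) = #length-t paths at position s with S_1..S_t all ≥ -1.
f(t,s) = f(t-1,s-1) + f(t-1,s+1) for s ≥ -1; f(t,s) = 0 for s < -1.
t=0: f(0,0)=1
t=1: f(1,-1)=1 f(1,1)=1
t=2: f(2,0)=2 f(2,2)=1
t=3: f(3,-1)=2 f(3,1)=3 f(3,3)=1
t=4: f(4,0)=5 f(4,2)=4 f(4,4)=1
t=5: f(5,-1)=5 f(5,1)=9 f(5,3)=5 f(5,5)=1
t=6: f(6,0)=14 f(6,2)=14 f(6,4)=6 f(6,6)=1
t=7: f(7,-1)=14 f(7,1)=28 f(7,3)=20 f(7,5)=7 f(7,7)=1
t=8: f(8,0)=42 f(8,2)=48 f(8,4)=27 f(8,6)=8 f(8,8)=1
t=9: f(9,-1)=42 f(9,1)=90 f(9,3)=75 f(9,5)=35 f(9,7)=9 f(9,9)=1
Σ_s f(9,s) = 252
P = 252/512 = 63/128

Answer: 63/128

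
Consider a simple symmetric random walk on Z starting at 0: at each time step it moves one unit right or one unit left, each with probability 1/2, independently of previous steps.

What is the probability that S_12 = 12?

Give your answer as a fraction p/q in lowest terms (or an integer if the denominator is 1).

Answer: 1/4096

Derivation:
To reach position 12 after 12 steps: need 12 steps of +1 and 0 of -1.
Favorable paths: C(12,12) = 1
Total paths: 2^12 = 4096
P = 1/4096 = 1/4096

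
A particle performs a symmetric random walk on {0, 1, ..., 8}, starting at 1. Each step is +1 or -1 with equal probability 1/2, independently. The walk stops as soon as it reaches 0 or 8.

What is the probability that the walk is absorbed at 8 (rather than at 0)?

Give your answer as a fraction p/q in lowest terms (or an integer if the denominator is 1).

Answer: 1/8

Derivation:
Symmetric walk (p = 1/2): the harmonic-function argument gives P(hit 8 before 0 | start at 1) = a/N.
P = 1/8 = 1/8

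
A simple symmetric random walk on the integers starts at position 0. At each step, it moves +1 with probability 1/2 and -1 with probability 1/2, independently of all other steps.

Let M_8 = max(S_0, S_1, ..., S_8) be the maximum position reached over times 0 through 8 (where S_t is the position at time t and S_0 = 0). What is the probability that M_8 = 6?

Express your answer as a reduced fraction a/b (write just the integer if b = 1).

Answer: 1/32

Derivation:
Let M_8 = max(S_0,...,S_8). Use the reflection principle: for j ≥ 1, #{paths with M_8 ≥ j} = #{S_8 ≥ j} + #{S_8 ≥ j+1}.
By reflection, #{M_8 ≥ 6} = #{S_8 ≥ 6} + #{S_8 ≥ 7} = 9 + 1 = 10.
#{M_8 ≥ 7} = #{S_8 ≥ 7} + #{S_8 ≥ 8} = 1 + 1 = 2.
#{M_8 = 6} = 10 - 2 = 8.
P(M_8 = 6) = 8/256 = 1/32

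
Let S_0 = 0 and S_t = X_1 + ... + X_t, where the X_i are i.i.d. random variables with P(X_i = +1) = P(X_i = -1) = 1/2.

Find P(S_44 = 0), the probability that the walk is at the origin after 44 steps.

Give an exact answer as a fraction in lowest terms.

Answer: 263012370465/2199023255552

Derivation:
To return to 0 after 44 steps: need exactly 22 steps of +1 and 22 of -1.
Favorable paths: C(44,22) = 2104098963720
Total paths: 2^44 = 17592186044416
P = 2104098963720/17592186044416 = 263012370465/2199023255552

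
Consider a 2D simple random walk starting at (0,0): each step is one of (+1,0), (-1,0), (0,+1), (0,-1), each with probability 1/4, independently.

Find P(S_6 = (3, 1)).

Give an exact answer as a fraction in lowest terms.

Let h be the number of horizontal steps (so 6-h are vertical). To end at (3,1) need (h+3)/2 right-steps and ((6-h)+1)/2 up-steps.
Sum over h with 3 ≤ h ≤ 5, h ≡ 1 (mod 2), 6-h ≡ 1 (mod 2):
h=3: C(6,3)·C(3,3)·C(3,2) = 20·1·3 = 60
h=5: C(6,5)·C(5,4)·C(1,1) = 6·5·1 = 30
Total favorable: 90
Total paths: 4^6 = 4096
P = 90/4096 = 45/2048

Answer: 45/2048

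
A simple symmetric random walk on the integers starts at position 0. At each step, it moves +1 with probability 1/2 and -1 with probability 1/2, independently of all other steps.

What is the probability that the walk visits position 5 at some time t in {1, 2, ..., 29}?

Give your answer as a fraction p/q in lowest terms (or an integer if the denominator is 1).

Count via complement. Let g(t,s) = #length-t paths at position s with S_1..S_t all ≠ 5.
g(t,s) = g(t-1,s-1) + g(t-1,s+1) for s ≠ 5; g(t,5) = 0.
t=0: g(0,0)=1
t=1: g(1,-1)=1 g(1,1)=1
t=2: g(2,-2)=1 g(2,0)=2 g(2,2)=1
t=3: g(3,-3)=1 g(3,-1)=3 g(3,1)=3 g(3,3)=1
t=4: g(4,-4)=1 g(4,-2)=4 g(4,0)=6 g(4,2)=4 g(4,4)=1
t=5: g(5,-5)=1 g(5,-3)=5 g(5,-1)=10 g(5,1)=10 g(5,3)=5
t=6: g(6,-6)=1 g(6,-4)=6 g(6,-2)=15 g(6,0)=20 g(6,2)=15 g(6,4)=5
t=7: g(7,-7)=1 g(7,-5)=7 g(7,-3)=21 g(7,-1)=35 g(7,1)=35 g(7,3)=20
t=8: g(8,-8)=1 g(8,-6)=8 g(8,-4)=28 g(8,-2)=56 g(8,0)=70 g(8,2)=55 g(8,4)=20
t=9: g(9,-9)=1 g(9,-7)=9 g(9,-5)=36 g(9,-3)=84 g(9,-1)=126 g(9,1)=125 g(9,3)=75
t=10: g(10,-10)=1 g(10,-8)=10 g(10,-6)=45 g(10,-4)=120 g(10,-2)=210 g(10,0)=251 g(10,2)=200 g(10,4)=75
t=11: g(11,-11)=1 g(11,-9)=11 g(11,-7)=55 g(11,-5)=165 g(11,-3)=330 g(11,-1)=461 g(11,1)=451 g(11,3)=275
t=12: g(12,-12)=1 g(12,-10)=12 g(12,-8)=66 g(12,-6)=220 g(12,-4)=495 g(12,-2)=791 g(12,0)=912 g(12,2)=726 g(12,4)=275
t=13: g(13,-13)=1 g(13,-11)=13 g(13,-9)=78 g(13,-7)=286 g(13,-5)=715 g(13,-3)=1286 g(13,-1)=1703 g(13,1)=1638 g(13,3)=1001
t=14: g(14,-14)=1 g(14,-12)=14 g(14,-10)=91 g(14,-8)=364 g(14,-6)=1001 g(14,-4)=2001 g(14,-2)=2989 g(14,0)=3341 g(14,2)=2639 g(14,4)=1001
t=15: g(15,-15)=1 g(15,-13)=15 g(15,-11)=105 g(15,-9)=455 g(15,-7)=1365 g(15,-5)=3002 g(15,-3)=4990 g(15,-1)=6330 g(15,1)=5980 g(15,3)=3640
t=16: g(16,-16)=1 g(16,-14)=16 g(16,-12)=120 g(16,-10)=560 g(16,-8)=1820 g(16,-6)=4367 g(16,-4)=7992 g(16,-2)=11320 g(16,0)=12310 g(16,2)=9620 g(16,4)=3640
t=17: g(17,-17)=1 g(17,-15)=17 g(17,-13)=136 g(17,-11)=680 g(17,-9)=2380 g(17,-7)=6187 g(17,-5)=12359 g(17,-3)=19312 g(17,-1)=23630 g(17,1)=21930 g(17,3)=13260
t=18: g(18,-18)=1 g(18,-16)=18 g(18,-14)=153 g(18,-12)=816 g(18,-10)=3060 g(18,-8)=8567 g(18,-6)=18546 g(18,-4)=31671 g(18,-2)=42942 g(18,0)=45560 g(18,2)=35190 g(18,4)=13260
t=19: g(19,-19)=1 g(19,-17)=19 g(19,-15)=171 g(19,-13)=969 g(19,-11)=3876 g(19,-9)=11627 g(19,-7)=27113 g(19,-5)=50217 g(19,-3)=74613 g(19,-1)=88502 g(19,1)=80750 g(19,3)=48450
t=20: g(20,-20)=1 g(20,-18)=20 g(20,-16)=190 g(20,-14)=1140 g(20,-12)=4845 g(20,-10)=15503 g(20,-8)=38740 g(20,-6)=77330 g(20,-4)=124830 g(20,-2)=163115 g(20,0)=169252 g(20,2)=129200 g(20,4)=48450
t=21: g(21,-21)=1 g(21,-19)=21 g(21,-17)=210 g(21,-15)=1330 g(21,-13)=5985 g(21,-11)=20348 g(21,-9)=54243 g(21,-7)=116070 g(21,-5)=202160 g(21,-3)=287945 g(21,-1)=332367 g(21,1)=298452 g(21,3)=177650
t=22: g(22,-22)=1 g(22,-20)=22 g(22,-18)=231 g(22,-16)=1540 g(22,-14)=7315 g(22,-12)=26333 g(22,-10)=74591 g(22,-8)=170313 g(22,-6)=318230 g(22,-4)=490105 g(22,-2)=620312 g(22,0)=630819 g(22,2)=476102 g(22,4)=177650
t=23: g(23,-23)=1 g(23,-21)=23 g(23,-19)=253 g(23,-17)=1771 g(23,-15)=8855 g(23,-13)=33648 g(23,-11)=100924 g(23,-9)=244904 g(23,-7)=488543 g(23,-5)=808335 g(23,-3)=1110417 g(23,-1)=1251131 g(23,1)=1106921 g(23,3)=653752
t=24: g(24,-24)=1 g(24,-22)=24 g(24,-20)=276 g(24,-18)=2024 g(24,-16)=10626 g(24,-14)=42503 g(24,-12)=134572 g(24,-10)=345828 g(24,-8)=733447 g(24,-6)=1296878 g(24,-4)=1918752 g(24,-2)=2361548 g(24,0)=2358052 g(24,2)=1760673 g(24,4)=653752
t=25: g(25,-25)=1 g(25,-23)=25 g(25,-21)=300 g(25,-19)=2300 g(25,-17)=12650 g(25,-15)=53129 g(25,-13)=177075 g(25,-11)=480400 g(25,-9)=1079275 g(25,-7)=2030325 g(25,-5)=3215630 g(25,-3)=4280300 g(25,-1)=4719600 g(25,1)=4118725 g(25,3)=2414425
t=26: g(26,-26)=1 g(26,-24)=26 g(26,-22)=325 g(26,-20)=2600 g(26,-18)=14950 g(26,-16)=65779 g(26,-14)=230204 g(26,-12)=657475 g(26,-10)=1559675 g(26,-8)=3109600 g(26,-6)=5245955 g(26,-4)=7495930 g(26,-2)=8999900 g(26,0)=8838325 g(26,2)=6533150 g(26,4)=2414425
t=27: g(27,-27)=1 g(27,-25)=27 g(27,-23)=351 g(27,-21)=2925 g(27,-19)=17550 g(27,-17)=80729 g(27,-15)=295983 g(27,-13)=887679 g(27,-11)=2217150 g(27,-9)=4669275 g(27,-7)=8355555 g(27,-5)=12741885 g(27,-3)=16495830 g(27,-1)=17838225 g(27,1)=15371475 g(27,3)=8947575
t=28: g(28,-28)=1 g(28,-26)=28 g(28,-24)=378 g(28,-22)=3276 g(28,-20)=20475 g(28,-18)=98279 g(28,-16)=376712 g(28,-14)=1183662 g(28,-12)=3104829 g(28,-10)=6886425 g(28,-8)=13024830 g(28,-6)=21097440 g(28,-4)=29237715 g(28,-2)=34334055 g(28,0)=33209700 g(28,2)=24319050 g(28,4)=8947575
t=29: g(29,-29)=1 g(29,-27)=29 g(29,-25)=406 g(29,-23)=3654 g(29,-21)=23751 g(29,-19)=118754 g(29,-17)=474991 g(29,-15)=1560374 g(29,-13)=4288491 g(29,-11)=9991254 g(29,-9)=19911255 g(29,-7)=34122270 g(29,-5)=50335155 g(29,-3)=63571770 g(29,-1)=67543755 g(29,1)=57528750 g(29,3)=33266625
Paths never hitting 5: Σ_s g(29,s) = 342741285
Paths hitting 5: 2^29 - 342741285 = 194129627
P = 194129627/536870912 = 194129627/536870912

Answer: 194129627/536870912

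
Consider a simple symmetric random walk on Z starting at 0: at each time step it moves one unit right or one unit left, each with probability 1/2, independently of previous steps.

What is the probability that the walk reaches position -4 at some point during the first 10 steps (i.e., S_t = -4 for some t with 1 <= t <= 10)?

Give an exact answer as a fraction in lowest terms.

Count via complement. Let g(t,s) = #length-t paths at position s with S_1..S_t all ≠ -4.
g(t,s) = g(t-1,s-1) + g(t-1,s+1) for s ≠ -4; g(t,-4) = 0.
t=0: g(0,0)=1
t=1: g(1,-1)=1 g(1,1)=1
t=2: g(2,-2)=1 g(2,0)=2 g(2,2)=1
t=3: g(3,-3)=1 g(3,-1)=3 g(3,1)=3 g(3,3)=1
t=4: g(4,-2)=4 g(4,0)=6 g(4,2)=4 g(4,4)=1
t=5: g(5,-3)=4 g(5,-1)=10 g(5,1)=10 g(5,3)=5 g(5,5)=1
t=6: g(6,-2)=14 g(6,0)=20 g(6,2)=15 g(6,4)=6 g(6,6)=1
t=7: g(7,-3)=14 g(7,-1)=34 g(7,1)=35 g(7,3)=21 g(7,5)=7 g(7,7)=1
t=8: g(8,-2)=48 g(8,0)=69 g(8,2)=56 g(8,4)=28 g(8,6)=8 g(8,8)=1
t=9: g(9,-3)=48 g(9,-1)=117 g(9,1)=125 g(9,3)=84 g(9,5)=36 g(9,7)=9 g(9,9)=1
t=10: g(10,-2)=165 g(10,0)=242 g(10,2)=209 g(10,4)=120 g(10,6)=45 g(10,8)=10 g(10,10)=1
Paths never hitting -4: Σ_s g(10,s) = 792
Paths hitting -4: 2^10 - 792 = 232
P = 232/1024 = 29/128

Answer: 29/128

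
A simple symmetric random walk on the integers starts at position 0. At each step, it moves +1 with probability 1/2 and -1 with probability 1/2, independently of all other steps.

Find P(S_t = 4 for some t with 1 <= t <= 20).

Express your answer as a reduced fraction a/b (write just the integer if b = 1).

Count via complement. Let g(t,s) = #length-t paths at position s with S_1..S_t all ≠ 4.
g(t,s) = g(t-1,s-1) + g(t-1,s+1) for s ≠ 4; g(t,4) = 0.
t=0: g(0,0)=1
t=1: g(1,-1)=1 g(1,1)=1
t=2: g(2,-2)=1 g(2,0)=2 g(2,2)=1
t=3: g(3,-3)=1 g(3,-1)=3 g(3,1)=3 g(3,3)=1
t=4: g(4,-4)=1 g(4,-2)=4 g(4,0)=6 g(4,2)=4
t=5: g(5,-5)=1 g(5,-3)=5 g(5,-1)=10 g(5,1)=10 g(5,3)=4
t=6: g(6,-6)=1 g(6,-4)=6 g(6,-2)=15 g(6,0)=20 g(6,2)=14
t=7: g(7,-7)=1 g(7,-5)=7 g(7,-3)=21 g(7,-1)=35 g(7,1)=34 g(7,3)=14
t=8: g(8,-8)=1 g(8,-6)=8 g(8,-4)=28 g(8,-2)=56 g(8,0)=69 g(8,2)=48
t=9: g(9,-9)=1 g(9,-7)=9 g(9,-5)=36 g(9,-3)=84 g(9,-1)=125 g(9,1)=117 g(9,3)=48
t=10: g(10,-10)=1 g(10,-8)=10 g(10,-6)=45 g(10,-4)=120 g(10,-2)=209 g(10,0)=242 g(10,2)=165
t=11: g(11,-11)=1 g(11,-9)=11 g(11,-7)=55 g(11,-5)=165 g(11,-3)=329 g(11,-1)=451 g(11,1)=407 g(11,3)=165
t=12: g(12,-12)=1 g(12,-10)=12 g(12,-8)=66 g(12,-6)=220 g(12,-4)=494 g(12,-2)=780 g(12,0)=858 g(12,2)=572
t=13: g(13,-13)=1 g(13,-11)=13 g(13,-9)=78 g(13,-7)=286 g(13,-5)=714 g(13,-3)=1274 g(13,-1)=1638 g(13,1)=1430 g(13,3)=572
t=14: g(14,-14)=1 g(14,-12)=14 g(14,-10)=91 g(14,-8)=364 g(14,-6)=1000 g(14,-4)=1988 g(14,-2)=2912 g(14,0)=3068 g(14,2)=2002
t=15: g(15,-15)=1 g(15,-13)=15 g(15,-11)=105 g(15,-9)=455 g(15,-7)=1364 g(15,-5)=2988 g(15,-3)=4900 g(15,-1)=5980 g(15,1)=5070 g(15,3)=2002
t=16: g(16,-16)=1 g(16,-14)=16 g(16,-12)=120 g(16,-10)=560 g(16,-8)=1819 g(16,-6)=4352 g(16,-4)=7888 g(16,-2)=10880 g(16,0)=11050 g(16,2)=7072
t=17: g(17,-17)=1 g(17,-15)=17 g(17,-13)=136 g(17,-11)=680 g(17,-9)=2379 g(17,-7)=6171 g(17,-5)=12240 g(17,-3)=18768 g(17,-1)=21930 g(17,1)=18122 g(17,3)=7072
t=18: g(18,-18)=1 g(18,-16)=18 g(18,-14)=153 g(18,-12)=816 g(18,-10)=3059 g(18,-8)=8550 g(18,-6)=18411 g(18,-4)=31008 g(18,-2)=40698 g(18,0)=40052 g(18,2)=25194
t=19: g(19,-19)=1 g(19,-17)=19 g(19,-15)=171 g(19,-13)=969 g(19,-11)=3875 g(19,-9)=11609 g(19,-7)=26961 g(19,-5)=49419 g(19,-3)=71706 g(19,-1)=80750 g(19,1)=65246 g(19,3)=25194
t=20: g(20,-20)=1 g(20,-18)=20 g(20,-16)=190 g(20,-14)=1140 g(20,-12)=4844 g(20,-10)=15484 g(20,-8)=38570 g(20,-6)=76380 g(20,-4)=121125 g(20,-2)=152456 g(20,0)=145996 g(20,2)=90440
Paths never hitting 4: Σ_s g(20,s) = 646646
Paths hitting 4: 2^20 - 646646 = 401930
P = 401930/1048576 = 200965/524288

Answer: 200965/524288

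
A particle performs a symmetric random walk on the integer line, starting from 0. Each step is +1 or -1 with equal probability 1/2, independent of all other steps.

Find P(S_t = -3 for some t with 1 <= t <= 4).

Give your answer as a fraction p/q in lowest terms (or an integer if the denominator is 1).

Answer: 1/8

Derivation:
Count via complement. Let g(t,s) = #length-t paths at position s with S_1..S_t all ≠ -3.
g(t,s) = g(t-1,s-1) + g(t-1,s+1) for s ≠ -3; g(t,-3) = 0.
t=0: g(0,0)=1
t=1: g(1,-1)=1 g(1,1)=1
t=2: g(2,-2)=1 g(2,0)=2 g(2,2)=1
t=3: g(3,-1)=3 g(3,1)=3 g(3,3)=1
t=4: g(4,-2)=3 g(4,0)=6 g(4,2)=4 g(4,4)=1
Paths never hitting -3: Σ_s g(4,s) = 14
Paths hitting -3: 2^4 - 14 = 2
P = 2/16 = 1/8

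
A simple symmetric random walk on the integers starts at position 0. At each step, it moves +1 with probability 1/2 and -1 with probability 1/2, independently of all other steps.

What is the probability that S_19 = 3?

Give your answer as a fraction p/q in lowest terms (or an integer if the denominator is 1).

Answer: 37791/262144

Derivation:
To reach position 3 after 19 steps: need 11 steps of +1 and 8 of -1.
Favorable paths: C(19,11) = 75582
Total paths: 2^19 = 524288
P = 75582/524288 = 37791/262144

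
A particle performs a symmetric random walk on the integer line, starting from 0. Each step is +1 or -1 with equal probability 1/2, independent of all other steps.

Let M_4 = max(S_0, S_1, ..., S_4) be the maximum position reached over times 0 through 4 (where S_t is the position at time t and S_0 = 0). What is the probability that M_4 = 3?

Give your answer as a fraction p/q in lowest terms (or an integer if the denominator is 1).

Let M_4 = max(S_0,...,S_4). Use the reflection principle: for j ≥ 1, #{paths with M_4 ≥ j} = #{S_4 ≥ j} + #{S_4 ≥ j+1}.
By reflection, #{M_4 ≥ 3} = #{S_4 ≥ 3} + #{S_4 ≥ 4} = 1 + 1 = 2.
#{M_4 ≥ 4} = #{S_4 ≥ 4} + #{S_4 ≥ 5} = 1 + 0 = 1.
#{M_4 = 3} = 2 - 1 = 1.
P(M_4 = 3) = 1/16 = 1/16

Answer: 1/16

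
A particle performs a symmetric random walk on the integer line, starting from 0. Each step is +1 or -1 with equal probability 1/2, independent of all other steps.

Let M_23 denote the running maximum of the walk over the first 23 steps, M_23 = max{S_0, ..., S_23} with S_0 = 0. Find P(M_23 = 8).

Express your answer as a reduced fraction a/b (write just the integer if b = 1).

Answer: 245157/8388608

Derivation:
Let M_23 = max(S_0,...,S_23). Use the reflection principle: for j ≥ 1, #{paths with M_23 ≥ j} = #{S_23 ≥ j} + #{S_23 ≥ j+1}.
By reflection, #{M_23 ≥ 8} = #{S_23 ≥ 8} + #{S_23 ≥ 9} = 390656 + 390656 = 781312.
#{M_23 ≥ 9} = #{S_23 ≥ 9} + #{S_23 ≥ 10} = 390656 + 145499 = 536155.
#{M_23 = 8} = 781312 - 536155 = 245157.
P(M_23 = 8) = 245157/8388608 = 245157/8388608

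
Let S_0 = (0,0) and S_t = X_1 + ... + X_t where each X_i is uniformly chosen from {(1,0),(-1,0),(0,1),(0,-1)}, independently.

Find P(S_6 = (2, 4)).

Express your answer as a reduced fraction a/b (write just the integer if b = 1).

Let h be the number of horizontal steps (so 6-h are vertical). To end at (2,4) need (h+2)/2 right-steps and ((6-h)+4)/2 up-steps.
Sum over h with 2 ≤ h ≤ 2, h ≡ 0 (mod 2), 6-h ≡ 0 (mod 2):
h=2: C(6,2)·C(2,2)·C(4,4) = 15·1·1 = 15
Total favorable: 15
Total paths: 4^6 = 4096
P = 15/4096 = 15/4096

Answer: 15/4096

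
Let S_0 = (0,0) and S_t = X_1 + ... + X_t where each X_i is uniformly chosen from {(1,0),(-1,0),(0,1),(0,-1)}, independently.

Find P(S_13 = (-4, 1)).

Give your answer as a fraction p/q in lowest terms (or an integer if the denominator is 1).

Answer: 920205/67108864

Derivation:
Let h be the number of horizontal steps (so 13-h are vertical). To end at (-4,1) need (h-4)/2 right-steps and ((13-h)+1)/2 up-steps.
Sum over h with 4 ≤ h ≤ 12, h ≡ 0 (mod 2), 13-h ≡ 1 (mod 2):
h=4: C(13,4)·C(4,0)·C(9,5) = 715·1·126 = 90090
h=6: C(13,6)·C(6,1)·C(7,4) = 1716·6·35 = 360360
h=8: C(13,8)·C(8,2)·C(5,3) = 1287·28·10 = 360360
h=10: C(13,10)·C(10,3)·C(3,2) = 286·120·3 = 102960
h=12: C(13,12)·C(12,4)·C(1,1) = 13·495·1 = 6435
Total favorable: 920205
Total paths: 4^13 = 67108864
P = 920205/67108864 = 920205/67108864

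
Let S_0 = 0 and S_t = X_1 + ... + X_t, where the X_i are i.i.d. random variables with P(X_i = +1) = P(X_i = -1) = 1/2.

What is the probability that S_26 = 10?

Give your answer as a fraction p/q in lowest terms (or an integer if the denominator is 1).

To reach position 10 after 26 steps: need 18 steps of +1 and 8 of -1.
Favorable paths: C(26,18) = 1562275
Total paths: 2^26 = 67108864
P = 1562275/67108864 = 1562275/67108864

Answer: 1562275/67108864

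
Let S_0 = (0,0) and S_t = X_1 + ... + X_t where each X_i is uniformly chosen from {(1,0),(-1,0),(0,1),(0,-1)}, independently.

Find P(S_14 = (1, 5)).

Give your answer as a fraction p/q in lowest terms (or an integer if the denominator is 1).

Let h be the number of horizontal steps (so 14-h are vertical). To end at (1,5) need (h+1)/2 right-steps and ((14-h)+5)/2 up-steps.
Sum over h with 1 ≤ h ≤ 9, h ≡ 1 (mod 2), 14-h ≡ 1 (mod 2):
h=1: C(14,1)·C(1,1)·C(13,9) = 14·1·715 = 10010
h=3: C(14,3)·C(3,2)·C(11,8) = 364·3·165 = 180180
h=5: C(14,5)·C(5,3)·C(9,7) = 2002·10·36 = 720720
h=7: C(14,7)·C(7,4)·C(7,6) = 3432·35·7 = 840840
h=9: C(14,9)·C(9,5)·C(5,5) = 2002·126·1 = 252252
Total favorable: 2004002
Total paths: 4^14 = 268435456
P = 2004002/268435456 = 1002001/134217728

Answer: 1002001/134217728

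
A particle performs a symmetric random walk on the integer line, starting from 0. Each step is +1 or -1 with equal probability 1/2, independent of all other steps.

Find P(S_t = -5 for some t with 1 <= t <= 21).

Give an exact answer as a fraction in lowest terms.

Answer: 300185/1048576

Derivation:
Count via complement. Let g(t,s) = #length-t paths at position s with S_1..S_t all ≠ -5.
g(t,s) = g(t-1,s-1) + g(t-1,s+1) for s ≠ -5; g(t,-5) = 0.
t=0: g(0,0)=1
t=1: g(1,-1)=1 g(1,1)=1
t=2: g(2,-2)=1 g(2,0)=2 g(2,2)=1
t=3: g(3,-3)=1 g(3,-1)=3 g(3,1)=3 g(3,3)=1
t=4: g(4,-4)=1 g(4,-2)=4 g(4,0)=6 g(4,2)=4 g(4,4)=1
t=5: g(5,-3)=5 g(5,-1)=10 g(5,1)=10 g(5,3)=5 g(5,5)=1
t=6: g(6,-4)=5 g(6,-2)=15 g(6,0)=20 g(6,2)=15 g(6,4)=6 g(6,6)=1
t=7: g(7,-3)=20 g(7,-1)=35 g(7,1)=35 g(7,3)=21 g(7,5)=7 g(7,7)=1
t=8: g(8,-4)=20 g(8,-2)=55 g(8,0)=70 g(8,2)=56 g(8,4)=28 g(8,6)=8 g(8,8)=1
t=9: g(9,-3)=75 g(9,-1)=125 g(9,1)=126 g(9,3)=84 g(9,5)=36 g(9,7)=9 g(9,9)=1
t=10: g(10,-4)=75 g(10,-2)=200 g(10,0)=251 g(10,2)=210 g(10,4)=120 g(10,6)=45 g(10,8)=10 g(10,10)=1
t=11: g(11,-3)=275 g(11,-1)=451 g(11,1)=461 g(11,3)=330 g(11,5)=165 g(11,7)=55 g(11,9)=11 g(11,11)=1
t=12: g(12,-4)=275 g(12,-2)=726 g(12,0)=912 g(12,2)=791 g(12,4)=495 g(12,6)=220 g(12,8)=66 g(12,10)=12 g(12,12)=1
t=13: g(13,-3)=1001 g(13,-1)=1638 g(13,1)=1703 g(13,3)=1286 g(13,5)=715 g(13,7)=286 g(13,9)=78 g(13,11)=13 g(13,13)=1
t=14: g(14,-4)=1001 g(14,-2)=2639 g(14,0)=3341 g(14,2)=2989 g(14,4)=2001 g(14,6)=1001 g(14,8)=364 g(14,10)=91 g(14,12)=14 g(14,14)=1
t=15: g(15,-3)=3640 g(15,-1)=5980 g(15,1)=6330 g(15,3)=4990 g(15,5)=3002 g(15,7)=1365 g(15,9)=455 g(15,11)=105 g(15,13)=15 g(15,15)=1
t=16: g(16,-4)=3640 g(16,-2)=9620 g(16,0)=12310 g(16,2)=11320 g(16,4)=7992 g(16,6)=4367 g(16,8)=1820 g(16,10)=560 g(16,12)=120 g(16,14)=16 g(16,16)=1
t=17: g(17,-3)=13260 g(17,-1)=21930 g(17,1)=23630 g(17,3)=19312 g(17,5)=12359 g(17,7)=6187 g(17,9)=2380 g(17,11)=680 g(17,13)=136 g(17,15)=17 g(17,17)=1
t=18: g(18,-4)=13260 g(18,-2)=35190 g(18,0)=45560 g(18,2)=42942 g(18,4)=31671 g(18,6)=18546 g(18,8)=8567 g(18,10)=3060 g(18,12)=816 g(18,14)=153 g(18,16)=18 g(18,18)=1
t=19: g(19,-3)=48450 g(19,-1)=80750 g(19,1)=88502 g(19,3)=74613 g(19,5)=50217 g(19,7)=27113 g(19,9)=11627 g(19,11)=3876 g(19,13)=969 g(19,15)=171 g(19,17)=19 g(19,19)=1
t=20: g(20,-4)=48450 g(20,-2)=129200 g(20,0)=169252 g(20,2)=163115 g(20,4)=124830 g(20,6)=77330 g(20,8)=38740 g(20,10)=15503 g(20,12)=4845 g(20,14)=1140 g(20,16)=190 g(20,18)=20 g(20,20)=1
t=21: g(21,-3)=177650 g(21,-1)=298452 g(21,1)=332367 g(21,3)=287945 g(21,5)=202160 g(21,7)=116070 g(21,9)=54243 g(21,11)=20348 g(21,13)=5985 g(21,15)=1330 g(21,17)=210 g(21,19)=21 g(21,21)=1
Paths never hitting -5: Σ_s g(21,s) = 1496782
Paths hitting -5: 2^21 - 1496782 = 600370
P = 600370/2097152 = 300185/1048576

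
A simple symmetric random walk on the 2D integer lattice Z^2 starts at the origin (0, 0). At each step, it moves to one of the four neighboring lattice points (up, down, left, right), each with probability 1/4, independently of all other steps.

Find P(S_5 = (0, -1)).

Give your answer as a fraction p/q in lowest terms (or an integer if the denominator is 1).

Answer: 25/256

Derivation:
Let h be the number of horizontal steps (so 5-h are vertical). To end at (0,-1) need (h+0)/2 right-steps and ((5-h)-1)/2 up-steps.
Sum over h with 0 ≤ h ≤ 4, h ≡ 0 (mod 2), 5-h ≡ 1 (mod 2):
h=0: C(5,0)·C(0,0)·C(5,2) = 1·1·10 = 10
h=2: C(5,2)·C(2,1)·C(3,1) = 10·2·3 = 60
h=4: C(5,4)·C(4,2)·C(1,0) = 5·6·1 = 30
Total favorable: 100
Total paths: 4^5 = 1024
P = 100/1024 = 25/256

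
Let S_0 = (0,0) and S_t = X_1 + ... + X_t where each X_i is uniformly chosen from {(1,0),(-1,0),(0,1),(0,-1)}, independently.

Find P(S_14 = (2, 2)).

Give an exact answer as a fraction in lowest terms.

Answer: 429429/16777216

Derivation:
Let h be the number of horizontal steps (so 14-h are vertical). To end at (2,2) need (h+2)/2 right-steps and ((14-h)+2)/2 up-steps.
Sum over h with 2 ≤ h ≤ 12, h ≡ 0 (mod 2), 14-h ≡ 0 (mod 2):
h=2: C(14,2)·C(2,2)·C(12,7) = 91·1·792 = 72072
h=4: C(14,4)·C(4,3)·C(10,6) = 1001·4·210 = 840840
h=6: C(14,6)·C(6,4)·C(8,5) = 3003·15·56 = 2522520
h=8: C(14,8)·C(8,5)·C(6,4) = 3003·56·15 = 2522520
h=10: C(14,10)·C(10,6)·C(4,3) = 1001·210·4 = 840840
h=12: C(14,12)·C(12,7)·C(2,2) = 91·792·1 = 72072
Total favorable: 6870864
Total paths: 4^14 = 268435456
P = 6870864/268435456 = 429429/16777216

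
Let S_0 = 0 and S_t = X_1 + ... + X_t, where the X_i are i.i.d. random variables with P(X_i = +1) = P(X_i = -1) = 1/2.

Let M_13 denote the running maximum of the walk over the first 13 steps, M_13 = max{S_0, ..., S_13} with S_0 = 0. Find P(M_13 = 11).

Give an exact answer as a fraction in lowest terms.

Answer: 13/8192

Derivation:
Let M_13 = max(S_0,...,S_13). Use the reflection principle: for j ≥ 1, #{paths with M_13 ≥ j} = #{S_13 ≥ j} + #{S_13 ≥ j+1}.
By reflection, #{M_13 ≥ 11} = #{S_13 ≥ 11} + #{S_13 ≥ 12} = 14 + 1 = 15.
#{M_13 ≥ 12} = #{S_13 ≥ 12} + #{S_13 ≥ 13} = 1 + 1 = 2.
#{M_13 = 11} = 15 - 2 = 13.
P(M_13 = 11) = 13/8192 = 13/8192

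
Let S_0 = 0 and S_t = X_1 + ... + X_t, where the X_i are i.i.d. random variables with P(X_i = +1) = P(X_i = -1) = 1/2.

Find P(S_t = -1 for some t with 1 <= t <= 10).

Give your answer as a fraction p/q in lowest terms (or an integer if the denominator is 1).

Count via complement. Let g(t,s) = #length-t paths at position s with S_1..S_t all ≠ -1.
g(t,s) = g(t-1,s-1) + g(t-1,s+1) for s ≠ -1; g(t,-1) = 0.
t=0: g(0,0)=1
t=1: g(1,1)=1
t=2: g(2,0)=1 g(2,2)=1
t=3: g(3,1)=2 g(3,3)=1
t=4: g(4,0)=2 g(4,2)=3 g(4,4)=1
t=5: g(5,1)=5 g(5,3)=4 g(5,5)=1
t=6: g(6,0)=5 g(6,2)=9 g(6,4)=5 g(6,6)=1
t=7: g(7,1)=14 g(7,3)=14 g(7,5)=6 g(7,7)=1
t=8: g(8,0)=14 g(8,2)=28 g(8,4)=20 g(8,6)=7 g(8,8)=1
t=9: g(9,1)=42 g(9,3)=48 g(9,5)=27 g(9,7)=8 g(9,9)=1
t=10: g(10,0)=42 g(10,2)=90 g(10,4)=75 g(10,6)=35 g(10,8)=9 g(10,10)=1
Paths never hitting -1: Σ_s g(10,s) = 252
Paths hitting -1: 2^10 - 252 = 772
P = 772/1024 = 193/256

Answer: 193/256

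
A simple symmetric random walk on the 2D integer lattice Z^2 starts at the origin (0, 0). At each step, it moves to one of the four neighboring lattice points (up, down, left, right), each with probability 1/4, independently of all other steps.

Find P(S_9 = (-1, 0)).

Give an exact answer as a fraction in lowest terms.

Let h be the number of horizontal steps (so 9-h are vertical). To end at (-1,0) need (h-1)/2 right-steps and ((9-h)+0)/2 up-steps.
Sum over h with 1 ≤ h ≤ 9, h ≡ 1 (mod 2), 9-h ≡ 0 (mod 2):
h=1: C(9,1)·C(1,0)·C(8,4) = 9·1·70 = 630
h=3: C(9,3)·C(3,1)·C(6,3) = 84·3·20 = 5040
h=5: C(9,5)·C(5,2)·C(4,2) = 126·10·6 = 7560
h=7: C(9,7)·C(7,3)·C(2,1) = 36·35·2 = 2520
h=9: C(9,9)·C(9,4)·C(0,0) = 1·126·1 = 126
Total favorable: 15876
Total paths: 4^9 = 262144
P = 15876/262144 = 3969/65536

Answer: 3969/65536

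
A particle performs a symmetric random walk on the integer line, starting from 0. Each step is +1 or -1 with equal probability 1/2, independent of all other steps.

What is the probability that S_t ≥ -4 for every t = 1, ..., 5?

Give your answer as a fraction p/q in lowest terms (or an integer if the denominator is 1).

Answer: 31/32

Derivation:
Let f(t,s) = #length-t paths at position s with S_1..S_t all ≥ -4.
f(t,s) = f(t-1,s-1) + f(t-1,s+1) for s ≥ -4; f(t,s) = 0 for s < -4.
t=0: f(0,0)=1
t=1: f(1,-1)=1 f(1,1)=1
t=2: f(2,-2)=1 f(2,0)=2 f(2,2)=1
t=3: f(3,-3)=1 f(3,-1)=3 f(3,1)=3 f(3,3)=1
t=4: f(4,-4)=1 f(4,-2)=4 f(4,0)=6 f(4,2)=4 f(4,4)=1
t=5: f(5,-3)=5 f(5,-1)=10 f(5,1)=10 f(5,3)=5 f(5,5)=1
Σ_s f(5,s) = 31
P = 31/32 = 31/32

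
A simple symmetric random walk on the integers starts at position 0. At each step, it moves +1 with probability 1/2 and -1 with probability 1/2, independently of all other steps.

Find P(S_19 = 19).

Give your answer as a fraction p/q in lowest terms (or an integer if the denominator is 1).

Answer: 1/524288

Derivation:
To reach position 19 after 19 steps: need 19 steps of +1 and 0 of -1.
Favorable paths: C(19,19) = 1
Total paths: 2^19 = 524288
P = 1/524288 = 1/524288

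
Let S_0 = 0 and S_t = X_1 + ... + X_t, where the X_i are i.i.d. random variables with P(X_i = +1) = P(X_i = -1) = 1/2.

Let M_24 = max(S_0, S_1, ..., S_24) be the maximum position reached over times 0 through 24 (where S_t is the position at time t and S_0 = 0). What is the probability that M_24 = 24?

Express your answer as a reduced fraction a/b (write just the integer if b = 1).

Answer: 1/16777216

Derivation:
Let M_24 = max(S_0,...,S_24). Use the reflection principle: for j ≥ 1, #{paths with M_24 ≥ j} = #{S_24 ≥ j} + #{S_24 ≥ j+1}.
By reflection, #{M_24 ≥ 24} = #{S_24 ≥ 24} + #{S_24 ≥ 25} = 1 + 0 = 1.
#{M_24 ≥ 25} = #{S_24 ≥ 25} + #{S_24 ≥ 26} = 0 + 0 = 0.
#{M_24 = 24} = 1 - 0 = 1.
P(M_24 = 24) = 1/16777216 = 1/16777216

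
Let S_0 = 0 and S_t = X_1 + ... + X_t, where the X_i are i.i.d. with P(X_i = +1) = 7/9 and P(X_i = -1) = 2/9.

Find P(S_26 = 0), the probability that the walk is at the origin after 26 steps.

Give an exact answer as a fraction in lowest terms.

To be at 0 after 26 steps: need exactly 13 steps of +1 and 13 of -1.
Number of such sequences: C(26,13) = 10400600
Each has probability (7/9)^13 · (2/9)^13 = 793714773254144/6461081889226673298932241
P = 10400600 · 793714773254144/6461081889226673298932241 = 8255109870707050086400/6461081889226673298932241

Answer: 8255109870707050086400/6461081889226673298932241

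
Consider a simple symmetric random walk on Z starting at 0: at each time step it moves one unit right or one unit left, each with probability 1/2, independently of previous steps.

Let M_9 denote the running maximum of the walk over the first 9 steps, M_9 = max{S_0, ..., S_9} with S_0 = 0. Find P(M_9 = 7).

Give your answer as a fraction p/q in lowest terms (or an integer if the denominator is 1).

Let M_9 = max(S_0,...,S_9). Use the reflection principle: for j ≥ 1, #{paths with M_9 ≥ j} = #{S_9 ≥ j} + #{S_9 ≥ j+1}.
By reflection, #{M_9 ≥ 7} = #{S_9 ≥ 7} + #{S_9 ≥ 8} = 10 + 1 = 11.
#{M_9 ≥ 8} = #{S_9 ≥ 8} + #{S_9 ≥ 9} = 1 + 1 = 2.
#{M_9 = 7} = 11 - 2 = 9.
P(M_9 = 7) = 9/512 = 9/512

Answer: 9/512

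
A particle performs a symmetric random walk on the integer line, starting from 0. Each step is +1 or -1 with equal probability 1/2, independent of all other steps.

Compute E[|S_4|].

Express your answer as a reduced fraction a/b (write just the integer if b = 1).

Answer: 3/2

Derivation:
S_4 takes values m ≡ 0 (mod 2) with |m| ≤ 4; P(S_4=m) = C(4,(4+m)/2)/2^4.
Total paths: 2^4 = 16
Distribution: P(S=-4)=1/16, P(S=-2)=4/16, P(S=0)=6/16, P(S=2)=4/16, P(S=4)=1/16
E[|S_4|] = Σ_m |m|·P(S_4=m) = 24/16 = 3/2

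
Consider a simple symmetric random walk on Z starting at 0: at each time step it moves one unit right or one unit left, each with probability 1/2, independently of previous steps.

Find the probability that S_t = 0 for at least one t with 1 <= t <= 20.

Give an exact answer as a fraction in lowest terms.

Answer: 215955/262144

Derivation:
Count via complement. Let g(t,s) = #length-t paths at position s with S_1..S_t all ≠ 0.
g(t,s) = g(t-1,s-1) + g(t-1,s+1) for s ≠ 0; g(t,0) = 0.
t=0: g(0,0)=1
t=1: g(1,-1)=1 g(1,1)=1
t=2: g(2,-2)=1 g(2,2)=1
t=3: g(3,-3)=1 g(3,-1)=1 g(3,1)=1 g(3,3)=1
t=4: g(4,-4)=1 g(4,-2)=2 g(4,2)=2 g(4,4)=1
t=5: g(5,-5)=1 g(5,-3)=3 g(5,-1)=2 g(5,1)=2 g(5,3)=3 g(5,5)=1
t=6: g(6,-6)=1 g(6,-4)=4 g(6,-2)=5 g(6,2)=5 g(6,4)=4 g(6,6)=1
t=7: g(7,-7)=1 g(7,-5)=5 g(7,-3)=9 g(7,-1)=5 g(7,1)=5 g(7,3)=9 g(7,5)=5 g(7,7)=1
t=8: g(8,-8)=1 g(8,-6)=6 g(8,-4)=14 g(8,-2)=14 g(8,2)=14 g(8,4)=14 g(8,6)=6 g(8,8)=1
t=9: g(9,-9)=1 g(9,-7)=7 g(9,-5)=20 g(9,-3)=28 g(9,-1)=14 g(9,1)=14 g(9,3)=28 g(9,5)=20 g(9,7)=7 g(9,9)=1
t=10: g(10,-10)=1 g(10,-8)=8 g(10,-6)=27 g(10,-4)=48 g(10,-2)=42 g(10,2)=42 g(10,4)=48 g(10,6)=27 g(10,8)=8 g(10,10)=1
t=11: g(11,-11)=1 g(11,-9)=9 g(11,-7)=35 g(11,-5)=75 g(11,-3)=90 g(11,-1)=42 g(11,1)=42 g(11,3)=90 g(11,5)=75 g(11,7)=35 g(11,9)=9 g(11,11)=1
t=12: g(12,-12)=1 g(12,-10)=10 g(12,-8)=44 g(12,-6)=110 g(12,-4)=165 g(12,-2)=132 g(12,2)=132 g(12,4)=165 g(12,6)=110 g(12,8)=44 g(12,10)=10 g(12,12)=1
t=13: g(13,-13)=1 g(13,-11)=11 g(13,-9)=54 g(13,-7)=154 g(13,-5)=275 g(13,-3)=297 g(13,-1)=132 g(13,1)=132 g(13,3)=297 g(13,5)=275 g(13,7)=154 g(13,9)=54 g(13,11)=11 g(13,13)=1
t=14: g(14,-14)=1 g(14,-12)=12 g(14,-10)=65 g(14,-8)=208 g(14,-6)=429 g(14,-4)=572 g(14,-2)=429 g(14,2)=429 g(14,4)=572 g(14,6)=429 g(14,8)=208 g(14,10)=65 g(14,12)=12 g(14,14)=1
t=15: g(15,-15)=1 g(15,-13)=13 g(15,-11)=77 g(15,-9)=273 g(15,-7)=637 g(15,-5)=1001 g(15,-3)=1001 g(15,-1)=429 g(15,1)=429 g(15,3)=1001 g(15,5)=1001 g(15,7)=637 g(15,9)=273 g(15,11)=77 g(15,13)=13 g(15,15)=1
t=16: g(16,-16)=1 g(16,-14)=14 g(16,-12)=90 g(16,-10)=350 g(16,-8)=910 g(16,-6)=1638 g(16,-4)=2002 g(16,-2)=1430 g(16,2)=1430 g(16,4)=2002 g(16,6)=1638 g(16,8)=910 g(16,10)=350 g(16,12)=90 g(16,14)=14 g(16,16)=1
t=17: g(17,-17)=1 g(17,-15)=15 g(17,-13)=104 g(17,-11)=440 g(17,-9)=1260 g(17,-7)=2548 g(17,-5)=3640 g(17,-3)=3432 g(17,-1)=1430 g(17,1)=1430 g(17,3)=3432 g(17,5)=3640 g(17,7)=2548 g(17,9)=1260 g(17,11)=440 g(17,13)=104 g(17,15)=15 g(17,17)=1
t=18: g(18,-18)=1 g(18,-16)=16 g(18,-14)=119 g(18,-12)=544 g(18,-10)=1700 g(18,-8)=3808 g(18,-6)=6188 g(18,-4)=7072 g(18,-2)=4862 g(18,2)=4862 g(18,4)=7072 g(18,6)=6188 g(18,8)=3808 g(18,10)=1700 g(18,12)=544 g(18,14)=119 g(18,16)=16 g(18,18)=1
t=19: g(19,-19)=1 g(19,-17)=17 g(19,-15)=135 g(19,-13)=663 g(19,-11)=2244 g(19,-9)=5508 g(19,-7)=9996 g(19,-5)=13260 g(19,-3)=11934 g(19,-1)=4862 g(19,1)=4862 g(19,3)=11934 g(19,5)=13260 g(19,7)=9996 g(19,9)=5508 g(19,11)=2244 g(19,13)=663 g(19,15)=135 g(19,17)=17 g(19,19)=1
t=20: g(20,-20)=1 g(20,-18)=18 g(20,-16)=152 g(20,-14)=798 g(20,-12)=2907 g(20,-10)=7752 g(20,-8)=15504 g(20,-6)=23256 g(20,-4)=25194 g(20,-2)=16796 g(20,2)=16796 g(20,4)=25194 g(20,6)=23256 g(20,8)=15504 g(20,10)=7752 g(20,12)=2907 g(20,14)=798 g(20,16)=152 g(20,18)=18 g(20,20)=1
Paths never hitting 0: Σ_s g(20,s) = 184756
Paths hitting 0: 2^20 - 184756 = 863820
P = 863820/1048576 = 215955/262144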